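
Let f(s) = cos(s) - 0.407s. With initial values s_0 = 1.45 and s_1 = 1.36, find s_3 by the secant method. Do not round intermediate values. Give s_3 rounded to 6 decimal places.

f(s_0) = -0.469647, f(s_1) = -0.344281
s_2 = 1.360000 - (-0.344281)·(1.360000 - 1.450000)/(-0.344281 - (-0.469647)) = 1.112841; f(s_2) = -0.010811
s_3 = 1.112841 - (-0.010811)·(1.112841 - 1.360000)/(-0.010811 - (-0.344281)) = 1.104828; f(s_3) = -0.000377

1.104828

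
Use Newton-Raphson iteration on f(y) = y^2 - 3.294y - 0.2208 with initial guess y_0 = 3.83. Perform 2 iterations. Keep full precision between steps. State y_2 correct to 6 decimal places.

Newton update: y ← y − f(y)/f'(y).
f'(y) = 2y - 3.294
y_0 = 3.830000: f = 1.832080, f' = 4.366000 → y_1 = 3.830000 - (1.832080)/(4.366000) = 3.410376
y_1 = 3.410376: f = 0.176085, f' = 3.526751 → y_2 = 3.410376 - (0.176085)/(3.526751) = 3.360447

3.360447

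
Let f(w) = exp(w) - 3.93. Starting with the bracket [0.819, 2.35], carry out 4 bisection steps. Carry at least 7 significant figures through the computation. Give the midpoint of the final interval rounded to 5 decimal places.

f(0.819000) = -1.661770, f(2.350000) = 6.555570 (opposite signs)
step 1: m = 1.584500, f(m) = 0.946852 > 0 → root in [0.819000, 1.584500]
step 2: m = 1.201750, f(m) = -0.604068 < 0 → root in [1.201750, 1.584500]
step 3: m = 1.393125, f(m) = 0.097416 > 0 → root in [1.201750, 1.393125]
step 4: m = 1.297438, f(m) = -0.270094 < 0 → root in [1.297438, 1.393125]
Midpoint of [1.297438, 1.393125] = 1.345281

1.34528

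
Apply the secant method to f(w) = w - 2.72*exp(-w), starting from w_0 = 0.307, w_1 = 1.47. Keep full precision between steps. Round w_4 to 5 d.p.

f(w_0) = -1.693970, f(w_1) = 0.844603
w_2 = 1.470000 - (0.844603)·(1.470000 - 0.307000)/(0.844603 - (-1.693970)) = 1.083061; f(w_2) = 0.162184
w_3 = 1.083061 - (0.162184)·(1.083061 - 1.470000)/(0.162184 - (0.844603)) = 0.991101; f(w_3) = -0.018476
w_4 = 0.991101 - (-0.018476)·(0.991101 - 1.083061)/(-0.018476 - (0.162184)) = 1.000505; f(w_4) = 0.000379

1.00051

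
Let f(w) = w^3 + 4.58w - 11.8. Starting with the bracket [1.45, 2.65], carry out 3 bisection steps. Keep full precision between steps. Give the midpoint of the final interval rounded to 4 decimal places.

1.6750

f(1.450000) = -2.110375, f(2.650000) = 18.946625 (opposite signs)
step 1: m = 2.050000, f(m) = 6.204125 > 0 → root in [1.450000, 2.050000]
step 2: m = 1.750000, f(m) = 1.574375 > 0 → root in [1.450000, 1.750000]
step 3: m = 1.600000, f(m) = -0.376000 < 0 → root in [1.600000, 1.750000]
Midpoint of [1.600000, 1.750000] = 1.675000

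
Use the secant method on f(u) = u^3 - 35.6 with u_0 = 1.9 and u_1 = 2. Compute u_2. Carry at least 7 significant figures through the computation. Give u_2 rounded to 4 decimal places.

f(u_0) = -28.741000, f(u_1) = -27.600000
u_2 = 2.000000 - (-27.600000)·(2.000000 - 1.900000)/(-27.600000 - (-28.741000)) = 4.418931; f(u_2) = 50.688236

4.4189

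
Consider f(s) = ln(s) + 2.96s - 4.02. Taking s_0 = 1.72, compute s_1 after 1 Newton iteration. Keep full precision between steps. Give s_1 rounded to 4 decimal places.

1.2644

f'(s) = 1/s + 2.96
s_0 = 1.720000: f = 1.613524, f' = 3.541395 → s_1 = 1.720000 - (1.613524)/(3.541395) = 1.264382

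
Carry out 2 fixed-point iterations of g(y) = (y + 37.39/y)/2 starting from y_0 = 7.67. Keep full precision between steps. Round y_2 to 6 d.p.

y_1 = g(7.670000) = 6.272419
y_2 = g(6.272419) = 6.116718

6.116718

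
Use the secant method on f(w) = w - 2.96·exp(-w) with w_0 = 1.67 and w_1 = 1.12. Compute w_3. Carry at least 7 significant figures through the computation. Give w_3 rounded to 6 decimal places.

f(w_0) = 1.112789, f(w_1) = 0.154212
w_2 = 1.120000 - (0.154212)·(1.120000 - 1.670000)/(0.154212 - (1.112789)) = 1.031518; f(w_2) = -0.023619
w_3 = 1.031518 - (-0.023619)·(1.031518 - 1.120000)/(-0.023619 - (0.154212)) = 1.043270; f(w_3) = 0.000460

1.043270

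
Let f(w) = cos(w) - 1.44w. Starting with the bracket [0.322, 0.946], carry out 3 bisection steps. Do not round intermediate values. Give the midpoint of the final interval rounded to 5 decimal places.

f(0.322000) = 0.484924, f(0.946000) = -0.777308 (opposite signs)
step 1: m = 0.634000, f(m) = -0.107296 < 0 → root in [0.322000, 0.634000]
step 2: m = 0.478000, f(m) = 0.199597 > 0 → root in [0.478000, 0.634000]
step 3: m = 0.556000, f(m) = 0.048733 > 0 → root in [0.556000, 0.634000]
Midpoint of [0.556000, 0.634000] = 0.595000

0.59500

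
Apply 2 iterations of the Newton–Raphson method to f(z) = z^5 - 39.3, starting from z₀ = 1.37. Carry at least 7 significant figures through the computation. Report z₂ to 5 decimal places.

2.72590

Newton update: z ← z − f(z)/f'(z).
f'(z) = 5z⁴
z_0 = 1.370000: f = -34.473828, f' = 17.613768 → z_1 = 1.370000 - (-34.473828)/(17.613768) = 3.327209
z_1 = 3.327209: f = 368.456124, f' = 612.759987 → z_2 = 3.327209 - (368.456124)/(612.759987) = 2.725903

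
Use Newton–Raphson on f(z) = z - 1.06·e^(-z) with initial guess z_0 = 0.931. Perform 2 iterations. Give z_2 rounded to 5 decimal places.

f'(z) = 1 + 1.06·e^(-z)
z_0 = 0.931000: f = 0.513191, f' = 1.417809 → z_1 = 0.931000 - (0.513191)/(1.417809) = 0.569039
z_1 = 0.569039: f = -0.030994, f' = 1.600033 → z_2 = 0.569039 - (-0.030994)/(1.600033) = 0.588410

0.58841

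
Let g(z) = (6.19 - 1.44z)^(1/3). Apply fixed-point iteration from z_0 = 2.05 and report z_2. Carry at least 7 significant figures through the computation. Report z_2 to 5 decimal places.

z_1 = g(2.050000) = 1.479423
z_2 = g(1.479423) = 1.595250

1.59525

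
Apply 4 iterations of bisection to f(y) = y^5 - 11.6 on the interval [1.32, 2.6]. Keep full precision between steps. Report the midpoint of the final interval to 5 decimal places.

1.60000

f(1.320000) = -7.592536, f(2.600000) = 107.213760 (opposite signs)
step 1: m = 1.960000, f(m) = 17.325465 > 0 → root in [1.320000, 1.960000]
step 2: m = 1.640000, f(m) = 0.263675 > 0 → root in [1.320000, 1.640000]
step 3: m = 1.480000, f(m) = -4.499179 < 0 → root in [1.480000, 1.640000]
step 4: m = 1.560000, f(m) = -2.361042 < 0 → root in [1.560000, 1.640000]
Midpoint of [1.560000, 1.640000] = 1.600000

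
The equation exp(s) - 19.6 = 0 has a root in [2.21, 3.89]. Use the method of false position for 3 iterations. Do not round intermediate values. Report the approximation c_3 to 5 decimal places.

2.92419

False-position update: c = (a·f(b) − b·f(a))/(f(b) − f(a)); replace the endpoint whose sign matches f(c).
f(2.210000) = -10.484284, f(3.890000) = 29.310887
step 1: c = 2.652606, f(c) = -5.409022 < 0 → new bracket [2.652606, 3.890000]
step 2: c = 2.845380, f(c) = -2.391900 < 0 → new bracket [2.845380, 3.890000]
step 3: c = 2.924194, f(c) = -0.980782 < 0 → new bracket [2.924194, 3.890000]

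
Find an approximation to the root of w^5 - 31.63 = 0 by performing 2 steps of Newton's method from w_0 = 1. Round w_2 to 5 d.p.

f'(w) = 5w^4
w_0 = 1.000000: f = -30.630000, f' = 5.000000 → w_1 = 1.000000 - (-30.630000)/(5.000000) = 7.126000
w_1 = 7.126000: f = 18343.443718, f' = 12892.979033 → w_2 = 7.126000 - (18343.443718)/(12892.979033) = 5.703253

5.70325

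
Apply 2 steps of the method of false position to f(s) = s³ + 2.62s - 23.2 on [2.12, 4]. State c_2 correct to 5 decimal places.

f(2.120000) = -8.117472, f(4.000000) = 51.280000
step 1: c = 2.376928, f(c) = -3.543321 < 0 → new bracket [2.376928, 4.000000]
step 2: c = 2.481829, f(c) = -1.410836 < 0 → new bracket [2.481829, 4.000000]

2.48183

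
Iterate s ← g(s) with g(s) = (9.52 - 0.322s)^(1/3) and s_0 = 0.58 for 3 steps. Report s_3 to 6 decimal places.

2.068787

s_1 = g(0.580000) = 2.105446
s_2 = g(2.105446) = 2.067843
s_3 = g(2.067843) = 2.068787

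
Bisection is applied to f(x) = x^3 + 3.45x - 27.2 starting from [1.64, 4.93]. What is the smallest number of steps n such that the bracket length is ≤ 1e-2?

9

Initial width b − a = 4.93 − 1.64 = 3.290000.
After n steps the width is (b−a)/2^n; need (b−a)/2^n ≤ 1e-2.
So n ≥ log₂(3.290000/1e-2) = log₂(329.0000) ≈ 8.3619.
Hence n = 9.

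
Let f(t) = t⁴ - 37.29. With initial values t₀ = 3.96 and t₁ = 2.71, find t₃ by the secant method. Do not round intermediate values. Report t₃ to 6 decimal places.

2.487938

f(t_0) = 208.622579, f(t_1) = 16.645805
t_2 = 2.710000 - (16.645805)·(2.710000 - 3.960000)/(16.645805 - (208.622579)) = 2.601616; f(t_2) = 8.521301
t_3 = 2.601616 - (8.521301)·(2.601616 - 2.710000)/(8.521301 - (16.645805)) = 2.487938; f(t_3) = 1.024070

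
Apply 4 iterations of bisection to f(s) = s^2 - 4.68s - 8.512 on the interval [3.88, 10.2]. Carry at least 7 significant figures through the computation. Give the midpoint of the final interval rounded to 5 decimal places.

f(3.880000) = -11.616000, f(10.200000) = 47.792000 (opposite signs)
step 1: m = 7.040000, f(m) = 8.102400 > 0 → root in [3.880000, 7.040000]
step 2: m = 5.460000, f(m) = -4.253200 < 0 → root in [5.460000, 7.040000]
step 3: m = 6.250000, f(m) = 1.300500 > 0 → root in [5.460000, 6.250000]
step 4: m = 5.855000, f(m) = -1.632375 < 0 → root in [5.855000, 6.250000]
Midpoint of [5.855000, 6.250000] = 6.052500

6.05250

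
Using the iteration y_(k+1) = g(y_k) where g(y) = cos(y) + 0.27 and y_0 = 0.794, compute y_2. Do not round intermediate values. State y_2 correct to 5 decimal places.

y_1 = g(0.794000) = 0.970998
y_2 = g(0.970998) = 0.834476

0.83448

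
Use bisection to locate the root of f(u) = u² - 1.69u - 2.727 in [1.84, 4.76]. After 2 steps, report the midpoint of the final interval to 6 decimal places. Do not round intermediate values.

f(1.840000) = -2.451000, f(4.760000) = 11.886200 (opposite signs)
step 1: m = 3.300000, f(m) = 2.586000 > 0 → root in [1.840000, 3.300000]
step 2: m = 2.570000, f(m) = -0.465400 < 0 → root in [2.570000, 3.300000]
Midpoint of [2.570000, 3.300000] = 2.935000

2.935000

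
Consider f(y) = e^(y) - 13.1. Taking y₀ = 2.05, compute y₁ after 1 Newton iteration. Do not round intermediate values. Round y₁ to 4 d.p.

f'(y) = e^(y)
y_0 = 2.050000: f = -5.332099, f' = 7.767901 → y_1 = 2.050000 - (-5.332099)/(7.767901) = 2.736427

2.7364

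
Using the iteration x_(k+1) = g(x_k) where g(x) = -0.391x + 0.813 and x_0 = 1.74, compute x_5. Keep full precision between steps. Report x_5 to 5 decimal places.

0.57391

x_1 = g(1.740000) = 0.132660
x_2 = g(0.132660) = 0.761130
x_3 = g(0.761130) = 0.515398
x_4 = g(0.515398) = 0.611479
x_5 = g(0.611479) = 0.573912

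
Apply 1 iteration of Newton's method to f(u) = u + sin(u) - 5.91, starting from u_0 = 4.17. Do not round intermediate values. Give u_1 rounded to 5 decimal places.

9.53666

f'(u) = 1 + cos(u)
u_0 = 4.170000: f = -2.596478, f' = 0.483816 → u_1 = 4.170000 - (-2.596478)/(0.483816) = 9.536659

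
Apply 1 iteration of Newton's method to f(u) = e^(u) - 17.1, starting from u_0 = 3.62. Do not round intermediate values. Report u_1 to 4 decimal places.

f'(u) = e^(u)
u_0 = 3.620000: f = 20.237568, f' = 37.337568 → u_1 = 3.620000 - (20.237568)/(37.337568) = 3.077984

3.0780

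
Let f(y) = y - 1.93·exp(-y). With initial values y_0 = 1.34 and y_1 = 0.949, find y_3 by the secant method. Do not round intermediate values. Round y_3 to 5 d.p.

0.83660

f(y_0) = 0.834638, f(y_1) = 0.201843
y_2 = 0.949000 - (0.201843)·(0.949000 - 1.340000)/(0.201843 - (0.834638)) = 0.824282; f(y_2) = -0.022118
y_3 = 0.824282 - (-0.022118)·(0.824282 - 0.949000)/(-0.022118 - (0.201843)) = 0.836599; f(y_3) = 0.000560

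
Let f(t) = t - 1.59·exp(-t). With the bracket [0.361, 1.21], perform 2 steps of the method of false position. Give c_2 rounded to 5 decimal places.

0.75392

f(0.361000) = -0.747197, f(1.210000) = 0.735866
step 1: c = 0.788743, f(c) = 0.066222 > 0 → new bracket [0.361000, 0.788743]
step 2: c = 0.753920, f(c) = 0.005795 > 0 → new bracket [0.361000, 0.753920]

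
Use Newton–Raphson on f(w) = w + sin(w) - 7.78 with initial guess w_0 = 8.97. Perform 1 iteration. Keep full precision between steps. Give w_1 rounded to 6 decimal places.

-7.059517

Newton update: w ← w − f(w)/f'(w).
f'(w) = 1 + cos(w)
w_0 = 8.970000: f = 1.629263, f' = 0.101641 → w_1 = 8.970000 - (1.629263)/(0.101641) = -7.059517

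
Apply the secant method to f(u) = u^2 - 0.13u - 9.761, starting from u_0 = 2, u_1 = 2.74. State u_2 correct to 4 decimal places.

3.3061

f(u_0) = -6.021000, f(u_1) = -2.609600
u_2 = 2.740000 - (-2.609600)·(2.740000 - 2.000000)/(-2.609600 - (-6.021000)) = 3.306074; f(u_2) = 0.739334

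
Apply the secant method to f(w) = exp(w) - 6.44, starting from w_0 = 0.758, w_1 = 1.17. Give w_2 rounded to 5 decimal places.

f(w_0) = -4.305996, f(w_1) = -3.218007
w_2 = 1.170000 - (-3.218007)·(1.170000 - 0.758000)/(-3.218007 - (-4.305996)) = 2.388596; f(w_2) = 4.458186

2.38860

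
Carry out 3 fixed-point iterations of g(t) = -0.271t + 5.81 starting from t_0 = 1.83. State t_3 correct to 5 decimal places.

4.62576

t_1 = g(1.830000) = 5.314070
t_2 = g(5.314070) = 4.369887
t_3 = g(4.369887) = 4.625761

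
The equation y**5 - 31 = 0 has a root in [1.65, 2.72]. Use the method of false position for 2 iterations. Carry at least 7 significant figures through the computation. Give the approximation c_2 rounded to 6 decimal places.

f(1.650000) = -18.770190, f(2.720000) = 117.882797
step 1: c = 1.796972, f(c) = -12.262743 < 0 → new bracket [1.796972, 2.720000]
step 2: c = 1.883942, f(c) = -7.267798 < 0 → new bracket [1.883942, 2.720000]

1.883942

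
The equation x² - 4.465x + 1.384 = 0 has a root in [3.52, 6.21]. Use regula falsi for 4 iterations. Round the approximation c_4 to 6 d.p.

4.118495

f(3.520000) = -1.942400, f(6.210000) = 12.220450
step 1: c = 3.888927, f(c) = -0.856306 < 0 → new bracket [3.888927, 6.210000]
step 2: c = 4.040918, f(c) = -0.329681 < 0 → new bracket [4.040918, 6.210000]
step 3: c = 4.097898, f(c) = -0.120347 < 0 → new bracket [4.097898, 6.210000]
step 4: c = 4.118495, f(c) = -0.043079 < 0 → new bracket [4.118495, 6.210000]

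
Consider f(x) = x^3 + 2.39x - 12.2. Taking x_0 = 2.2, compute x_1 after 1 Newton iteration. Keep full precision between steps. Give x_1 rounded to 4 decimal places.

1.9808

f'(x) = 3x^2 + 2.39
x_0 = 2.200000: f = 3.706000, f' = 16.910000 → x_1 = 2.200000 - (3.706000)/(16.910000) = 1.980840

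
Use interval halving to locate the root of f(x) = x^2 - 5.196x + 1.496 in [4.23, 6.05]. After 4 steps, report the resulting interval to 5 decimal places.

[4.79875, 4.91250]

f(4.230000) = -2.590180, f(6.050000) = 6.662700 (opposite signs)
step 1: m = 5.140000, f(m) = 1.208160 > 0 → root in [4.230000, 5.140000]
step 2: m = 4.685000, f(m) = -0.898035 < 0 → root in [4.685000, 5.140000]
step 3: m = 4.912500, f(m) = 0.103306 > 0 → root in [4.685000, 4.912500]
step 4: m = 4.798750, f(m) = -0.410303 < 0 → root in [4.798750, 4.912500]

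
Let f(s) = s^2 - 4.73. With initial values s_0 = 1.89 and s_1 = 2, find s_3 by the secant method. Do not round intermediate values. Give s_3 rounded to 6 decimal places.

2.174322

f(s_0) = -1.157900, f(s_1) = -0.730000
s_2 = 2.000000 - (-0.730000)·(2.000000 - 1.890000)/(-0.730000 - (-1.157900)) = 2.187661; f(s_2) = 0.055859
s_3 = 2.187661 - (0.055859)·(2.187661 - 2.000000)/(0.055859 - (-0.730000)) = 2.174322; f(s_3) = -0.002325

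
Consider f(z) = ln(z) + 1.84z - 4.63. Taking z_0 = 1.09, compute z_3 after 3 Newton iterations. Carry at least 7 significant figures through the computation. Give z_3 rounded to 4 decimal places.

2.1104

f'(z) = 1/z + 1.84
z_0 = 1.090000: f = -2.538222, f' = 2.757431 → z_1 = 1.090000 - (-2.538222)/(2.757431) = 2.010502
z_1 = 2.010502: f = -0.232291, f' = 2.337388 → z_2 = 2.010502 - (-0.232291)/(2.337388) = 2.109883
z_2 = 2.109883: f = -0.001183, f' = 2.313960 → z_3 = 2.109883 - (-0.001183)/(2.313960) = 2.110394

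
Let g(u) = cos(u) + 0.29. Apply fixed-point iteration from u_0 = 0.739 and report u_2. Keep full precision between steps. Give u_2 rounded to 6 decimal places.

u_1 = g(0.739000) = 1.029142
u_2 = g(1.029142) = 0.805554

0.805554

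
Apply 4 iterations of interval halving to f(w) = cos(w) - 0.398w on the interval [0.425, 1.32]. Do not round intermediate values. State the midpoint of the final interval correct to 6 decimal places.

f(0.425000) = 0.741889, f(1.320000) = -0.277185 (opposite signs)
step 1: m = 0.872500, f(m) = 0.295659 > 0 → root in [0.872500, 1.320000]
step 2: m = 1.096250, f(m) = 0.020627 > 0 → root in [1.096250, 1.320000]
step 3: m = 1.208125, f(m) = -0.126061 < 0 → root in [1.096250, 1.208125]
step 4: m = 1.152187, f(m) = -0.052081 < 0 → root in [1.096250, 1.152187]
Midpoint of [1.096250, 1.152187] = 1.124219

1.124219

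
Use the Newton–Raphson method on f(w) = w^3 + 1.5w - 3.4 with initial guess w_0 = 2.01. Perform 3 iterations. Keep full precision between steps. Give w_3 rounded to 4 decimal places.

1.1785

f'(w) = 3w^2 + 1.5
w_0 = 2.010000: f = 7.735601, f' = 13.620300 → w_1 = 2.010000 - (7.735601)/(13.620300) = 1.442054
w_1 = 1.442054: f = 1.761857, f' = 7.738555 → w_2 = 1.442054 - (1.761857)/(7.738555) = 1.214381
w_2 = 1.214381: f = 0.212444, f' = 5.924163 → w_3 = 1.214381 - (0.212444)/(5.924163) = 1.178520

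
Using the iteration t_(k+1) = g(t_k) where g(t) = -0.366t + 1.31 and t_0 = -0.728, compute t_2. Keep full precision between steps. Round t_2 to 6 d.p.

t_1 = g(-0.728000) = 1.576448
t_2 = g(1.576448) = 0.733020

0.733020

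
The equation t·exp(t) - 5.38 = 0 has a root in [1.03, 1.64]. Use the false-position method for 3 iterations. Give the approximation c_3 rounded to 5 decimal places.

f(1.030000) = -2.494902, f(1.640000) = 3.074478
step 1: c = 1.303260, f(c) = -0.582335 < 0 → new bracket [1.303260, 1.640000]
step 2: c = 1.356885, f(c) = -0.109757 < 0 → new bracket [1.356885, 1.640000]
step 3: c = 1.366644, f(c) = -0.019800 < 0 → new bracket [1.366644, 1.640000]

1.36664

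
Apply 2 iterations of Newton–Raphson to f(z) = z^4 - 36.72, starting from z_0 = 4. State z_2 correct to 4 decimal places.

Newton update: z ← z − f(z)/f'(z).
f'(z) = 4z^3
z_0 = 4.000000: f = 219.280000, f' = 256.000000 → z_1 = 4.000000 - (219.280000)/(256.000000) = 3.143438
z_1 = 3.143438: f = 60.918100, f' = 124.243730 → z_2 = 3.143438 - (60.918100)/(124.243730) = 2.653126

2.6531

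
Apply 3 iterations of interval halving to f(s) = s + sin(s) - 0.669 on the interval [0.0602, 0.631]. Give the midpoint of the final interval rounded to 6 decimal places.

0.309925

f(0.060200) = -0.548636, f(0.631000) = 0.551952 (opposite signs)
step 1: m = 0.345600, f(m) = 0.015361 > 0 → root in [0.060200, 0.345600]
step 2: m = 0.202900, f(m) = -0.264589 < 0 → root in [0.202900, 0.345600]
step 3: m = 0.274250, f(m) = -0.123925 < 0 → root in [0.274250, 0.345600]
Midpoint of [0.274250, 0.345600] = 0.309925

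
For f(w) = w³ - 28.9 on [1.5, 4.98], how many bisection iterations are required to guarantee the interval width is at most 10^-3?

12

Initial width b − a = 4.98 − 1.5 = 3.480000.
After n steps the width is (b−a)/2^n; need (b−a)/2^n ≤ 10^-3.
So n ≥ log₂(3.480000/10^-3) = log₂(3480.0000) ≈ 11.7649.
Hence n = 12.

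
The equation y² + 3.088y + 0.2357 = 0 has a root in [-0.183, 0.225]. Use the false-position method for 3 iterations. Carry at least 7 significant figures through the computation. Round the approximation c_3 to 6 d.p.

-0.078403

f(-0.183000) = -0.295915, f(0.225000) = 0.981125
step 1: c = -0.088458, f(c) = -0.029635 < 0 → new bracket [-0.088458, 0.225000]
step 2: c = -0.079268, f(c) = -0.002796 < 0 → new bracket [-0.079268, 0.225000]
step 3: c = -0.078403, f(c) = -0.000262 < 0 → new bracket [-0.078403, 0.225000]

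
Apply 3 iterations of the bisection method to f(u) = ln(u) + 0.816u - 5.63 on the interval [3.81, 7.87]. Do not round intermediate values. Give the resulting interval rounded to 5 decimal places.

[4.82500, 5.33250]

f(3.810000) = -1.183411, f(7.870000) = 2.854978 (opposite signs)
step 1: m = 5.840000, f(m) = 0.900171 > 0 → root in [3.810000, 5.840000]
step 2: m = 4.825000, f(m) = -0.118989 < 0 → root in [4.825000, 5.840000]
step 3: m = 5.332500, f(m) = 0.395140 > 0 → root in [4.825000, 5.332500]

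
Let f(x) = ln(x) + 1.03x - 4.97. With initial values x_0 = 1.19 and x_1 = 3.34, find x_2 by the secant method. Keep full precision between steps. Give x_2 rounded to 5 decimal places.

3.55446

Secant update: x_(k+1) = x_k − f(x_k)·(x_k − x_(k-1))/(f(x_k) − f(x_(k-1))).
f(x_0) = -3.570347, f(x_1) = -0.323829
x_2 = 3.340000 - (-0.323829)·(3.340000 - 1.190000)/(-0.323829 - (-3.570347)) = 3.554455; f(x_2) = -0.040709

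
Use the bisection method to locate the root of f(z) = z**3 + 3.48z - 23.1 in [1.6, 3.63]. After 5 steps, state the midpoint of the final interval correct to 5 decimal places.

f(1.600000) = -13.436000, f(3.630000) = 37.364547 (opposite signs)
step 1: m = 2.615000, f(m) = 3.882158 > 0 → root in [1.600000, 2.615000]
step 2: m = 2.107500, f(m) = -6.405320 < 0 → root in [2.107500, 2.615000]
step 3: m = 2.361250, f(m) = -1.717697 < 0 → root in [2.361250, 2.615000]
step 4: m = 2.488125, f(m) = 0.962075 > 0 → root in [2.361250, 2.488125]
step 5: m = 2.424688, f(m) = -0.407084 < 0 → root in [2.424688, 2.488125]
Midpoint of [2.424688, 2.488125] = 2.456406

2.45641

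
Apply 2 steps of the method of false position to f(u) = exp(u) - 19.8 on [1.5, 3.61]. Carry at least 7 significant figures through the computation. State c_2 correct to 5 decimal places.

2.83959

f(1.500000) = -15.318311, f(3.610000) = 17.166053
step 1: c = 2.494991, f(c) = -7.678381 < 0 → new bracket [2.494991, 3.610000]
step 2: c = 2.839594, f(c) = -2.691189 < 0 → new bracket [2.839594, 3.610000]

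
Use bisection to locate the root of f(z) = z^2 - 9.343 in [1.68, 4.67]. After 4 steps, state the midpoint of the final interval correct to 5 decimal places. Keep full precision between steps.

f(1.680000) = -6.520600, f(4.670000) = 12.465900 (opposite signs)
step 1: m = 3.175000, f(m) = 0.737625 > 0 → root in [1.680000, 3.175000]
step 2: m = 2.427500, f(m) = -3.450244 < 0 → root in [2.427500, 3.175000]
step 3: m = 2.801250, f(m) = -1.495998 < 0 → root in [2.801250, 3.175000]
step 4: m = 2.988125, f(m) = -0.414109 < 0 → root in [2.988125, 3.175000]
Midpoint of [2.988125, 3.175000] = 3.081562

3.08156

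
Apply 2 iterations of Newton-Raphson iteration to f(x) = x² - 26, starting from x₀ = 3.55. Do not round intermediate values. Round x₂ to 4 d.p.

5.1095

f'(x) = 2x
x_0 = 3.550000: f = -13.397500, f' = 7.100000 → x_1 = 3.550000 - (-13.397500)/(7.100000) = 5.436972
x_1 = 5.436972: f = 3.560663, f' = 10.873944 → x_2 = 5.436972 - (3.560663)/(10.873944) = 5.109523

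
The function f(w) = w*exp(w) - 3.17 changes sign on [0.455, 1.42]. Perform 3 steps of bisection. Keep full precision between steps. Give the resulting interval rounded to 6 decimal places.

f(0.455000) = -2.452841, f(1.420000) = 2.704711 (opposite signs)
step 1: m = 0.937500, f(m) = -0.776010 < 0 → root in [0.937500, 1.420000]
step 2: m = 1.178750, f(m) = 0.661301 > 0 → root in [0.937500, 1.178750]
step 3: m = 1.058125, f(m) = -0.121580 < 0 → root in [1.058125, 1.178750]

[1.058125, 1.178750]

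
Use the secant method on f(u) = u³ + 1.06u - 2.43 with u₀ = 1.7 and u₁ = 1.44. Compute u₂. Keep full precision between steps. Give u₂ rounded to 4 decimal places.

f(u_0) = 4.285000, f(u_1) = 2.082384
u_2 = 1.440000 - (2.082384)·(1.440000 - 1.700000)/(2.082384 - (4.285000)) = 1.194192; f(u_2) = 0.538876

1.1942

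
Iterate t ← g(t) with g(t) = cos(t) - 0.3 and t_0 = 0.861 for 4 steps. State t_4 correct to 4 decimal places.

t_1 = g(0.861000) = 0.351679
t_2 = g(0.351679) = 0.638796
t_3 = g(0.638796) = 0.502814
t_4 = g(0.502814) = 0.576230

0.5762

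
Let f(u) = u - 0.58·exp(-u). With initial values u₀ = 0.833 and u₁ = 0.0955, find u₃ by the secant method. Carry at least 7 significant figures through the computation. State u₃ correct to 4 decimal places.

f(u_0) = 0.580849, f(u_1) = -0.431673
u_2 = 0.095500 - (-0.431673)·(0.095500 - 0.833000)/(-0.431673 - (0.580849)) = 0.409922; f(u_2) = 0.024974
u_3 = 0.409922 - (0.024974)·(0.409922 - 0.095500)/(0.024974 - (-0.431673)) = 0.392726; f(u_3) = 0.001102

0.3927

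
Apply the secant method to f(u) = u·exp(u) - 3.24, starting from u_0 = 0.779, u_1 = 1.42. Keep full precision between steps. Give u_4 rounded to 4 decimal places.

Secant update: u_(k+1) = u_k − f(u_k)·(u_k − u_(k-1))/(f(u_k) − f(u_(k-1))).
f(u_0) = -1.542332, f(u_1) = 2.634711
u_2 = 1.420000 - (2.634711)·(1.420000 - 0.779000)/(2.634711 - (-1.542332)) = 1.015683; f(u_2) = -0.435447
u_3 = 1.015683 - (-0.435447)·(1.015683 - 1.420000)/(-0.435447 - (2.634711)) = 1.073028; f(u_3) = -0.102229
u_4 = 1.073028 - (-0.102229)·(1.073028 - 1.015683)/(-0.102229 - (-0.435447)) = 1.090621; f(u_4) = 0.005822

1.0906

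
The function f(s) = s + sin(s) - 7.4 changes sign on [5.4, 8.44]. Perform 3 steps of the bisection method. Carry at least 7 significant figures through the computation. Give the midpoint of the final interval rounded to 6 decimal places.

f(5.400000) = -2.772764, f(8.440000) = 1.873149 (opposite signs)
step 1: m = 6.920000, f(m) = 0.114637 > 0 → root in [5.400000, 6.920000]
step 2: m = 6.160000, f(m) = -1.362874 < 0 → root in [6.160000, 6.920000]
step 3: m = 6.540000, f(m) = -0.605999 < 0 → root in [6.540000, 6.920000]
Midpoint of [6.540000, 6.920000] = 6.730000

6.730000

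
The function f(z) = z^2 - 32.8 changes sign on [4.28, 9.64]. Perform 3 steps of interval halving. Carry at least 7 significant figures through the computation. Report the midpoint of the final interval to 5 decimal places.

5.95500

f(4.280000) = -14.481600, f(9.640000) = 60.129600 (opposite signs)
step 1: m = 6.960000, f(m) = 15.641600 > 0 → root in [4.280000, 6.960000]
step 2: m = 5.620000, f(m) = -1.215600 < 0 → root in [5.620000, 6.960000]
step 3: m = 6.290000, f(m) = 6.764100 > 0 → root in [5.620000, 6.290000]
Midpoint of [5.620000, 6.290000] = 5.955000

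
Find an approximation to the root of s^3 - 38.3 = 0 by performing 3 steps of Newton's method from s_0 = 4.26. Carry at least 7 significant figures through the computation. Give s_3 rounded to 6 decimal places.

3.370820

f'(s) = 3s^2
s_0 = 4.260000: f = 39.008776, f' = 54.442800 → s_1 = 4.260000 - (39.008776)/(54.442800) = 3.543491
s_1 = 3.543491: f = 6.193223, f' = 37.668978 → s_2 = 3.543491 - (6.193223)/(37.668978) = 3.379079
s_2 = 3.379079: f = 0.282910, f' = 34.254522 → s_3 = 3.379079 - (0.282910)/(34.254522) = 3.370820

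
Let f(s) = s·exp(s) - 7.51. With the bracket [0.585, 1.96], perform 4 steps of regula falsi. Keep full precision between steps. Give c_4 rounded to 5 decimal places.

f(0.585000) = -6.459930, f(1.960000) = 6.404681
step 1: c = 1.275453, f(c) = -2.943470 < 0 → new bracket [1.275453, 1.960000]
step 2: c = 1.490997, f(c) = -0.887701 < 0 → new bracket [1.490997, 1.960000]
step 3: c = 1.548089, f(c) = -0.230150 < 0 → new bracket [1.548089, 1.960000]
step 4: c = 1.562377, f(c) = -0.057228 < 0 → new bracket [1.562377, 1.960000]

1.56238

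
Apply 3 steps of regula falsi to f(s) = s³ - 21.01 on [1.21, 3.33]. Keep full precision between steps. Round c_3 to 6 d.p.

f(1.210000) = -19.238439, f(3.330000) = 15.916037
step 1: c = 2.370179, f(c) = -7.694928 < 0 → new bracket [2.370179, 3.330000]
step 2: c = 2.682989, f(c) = -1.696682 < 0 → new bracket [2.682989, 3.330000]
step 3: c = 2.745318, f(c) = -0.319173 < 0 → new bracket [2.745318, 3.330000]

2.745318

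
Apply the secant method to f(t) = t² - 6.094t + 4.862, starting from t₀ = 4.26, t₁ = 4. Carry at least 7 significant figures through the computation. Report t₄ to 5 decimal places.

5.13383

f(t_0) = -2.950840, f(t_1) = -3.514000
t_2 = 4.000000 - (-3.514000)·(4.000000 - 4.260000)/(-3.514000 - (-2.950840)) = 5.622345; f(t_2) = 2.210195
t_3 = 5.622345 - (2.210195)·(5.622345 - 4.000000)/(2.210195 - (-3.514000)) = 4.995934; f(t_3) = -0.623864
t_4 = 4.995934 - (-0.623864)·(4.995934 - 5.622345)/(-0.623864 - (2.210195)) = 5.133827; f(t_4) = -0.067363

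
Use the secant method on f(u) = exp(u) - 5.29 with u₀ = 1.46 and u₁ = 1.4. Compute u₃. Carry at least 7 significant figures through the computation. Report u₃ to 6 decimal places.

f(u_0) = -0.984040, f(u_1) = -1.234800
u_2 = 1.400000 - (-1.234800)·(1.400000 - 1.460000)/(-1.234800 - (-0.984040)) = 1.695454; f(u_2) = 0.159121
u_3 = 1.695454 - (0.159121)·(1.695454 - 1.400000)/(0.159121 - (-1.234800)) = 1.661727; f(u_3) = -0.021598

1.661727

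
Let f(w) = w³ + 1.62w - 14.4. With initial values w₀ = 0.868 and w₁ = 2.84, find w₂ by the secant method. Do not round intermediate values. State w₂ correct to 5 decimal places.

1.82427

f(w_0) = -12.339868, f(w_1) = 13.107104
w_2 = 2.840000 - (13.107104)·(2.840000 - 0.868000)/(13.107104 - (-12.339868)) = 1.824272; f(w_2) = -5.373563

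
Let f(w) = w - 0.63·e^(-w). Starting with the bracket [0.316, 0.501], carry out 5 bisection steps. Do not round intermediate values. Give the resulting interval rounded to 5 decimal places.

f(0.316000) = -0.143307, f(0.501000) = 0.119268 (opposite signs)
step 1: m = 0.408500, f(m) = -0.010227 < 0 → root in [0.408500, 0.501000]
step 2: m = 0.454750, f(m) = 0.054948 > 0 → root in [0.408500, 0.454750]
step 3: m = 0.431625, f(m) = 0.022470 > 0 → root in [0.408500, 0.431625]
step 4: m = 0.420063, f(m) = 0.006149 > 0 → root in [0.408500, 0.420063]
step 5: m = 0.414281, f(m) = -0.002032 < 0 → root in [0.414281, 0.420063]

[0.41428, 0.42006]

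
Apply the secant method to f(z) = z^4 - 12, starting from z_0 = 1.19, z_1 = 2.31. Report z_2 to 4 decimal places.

1.6129

f(z_0) = -9.994661, f(z_1) = 16.473963
z_2 = 2.310000 - (16.473963)·(2.310000 - 1.190000)/(16.473963 - (-9.994661)) = 1.612917; f(z_2) = -5.232198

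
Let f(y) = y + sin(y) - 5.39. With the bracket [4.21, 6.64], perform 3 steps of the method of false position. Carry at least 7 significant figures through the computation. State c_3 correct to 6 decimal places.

False-position update: c = (a·f(b) − b·f(a))/(f(b) − f(a)); replace the endpoint whose sign matches f(c).
f(4.210000) = -2.056435, f(6.640000) = 1.599291
step 1: c = 5.576934, f(c) = -0.462052 < 0 → new bracket [5.576934, 6.640000]
step 2: c = 5.815221, f(c) = -0.025849 < 0 → new bracket [5.815221, 6.640000]
step 3: c = 5.828340, f(c) = -0.000984 < 0 → new bracket [5.828340, 6.640000]

5.828340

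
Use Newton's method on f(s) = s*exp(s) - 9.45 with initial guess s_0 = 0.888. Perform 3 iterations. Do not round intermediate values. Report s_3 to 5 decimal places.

f'(s) = (s+1)*exp(s)
s_0 = 0.888000: f = -7.291925, f' = 4.588339 → s_1 = 0.888000 - (-7.291925)/(4.588339) = 2.477230
s_1 = 2.477230: f = 20.049427, f' = 41.407659 → s_2 = 2.477230 - (20.049427)/(41.407659) = 1.993034
s_2 = 1.993034: f = 5.174406, f' = 21.962167 → s_3 = 1.993034 - (5.174406)/(21.962167) = 1.757428

1.75743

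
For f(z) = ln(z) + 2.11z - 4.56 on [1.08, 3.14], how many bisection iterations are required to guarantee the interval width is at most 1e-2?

Initial width b − a = 3.14 − 1.08 = 2.060000.
After n steps the width is (b−a)/2^n; need (b−a)/2^n ≤ 1e-2.
So n ≥ log₂(2.060000/1e-2) = log₂(206.0000) ≈ 7.6865.
Hence n = 8.

8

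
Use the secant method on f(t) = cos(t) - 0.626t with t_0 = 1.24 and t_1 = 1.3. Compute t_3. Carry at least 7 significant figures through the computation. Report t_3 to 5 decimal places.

f(t_0) = -0.451444, f(t_1) = -0.546301
t_2 = 1.300000 - (-0.546301)·(1.300000 - 1.240000)/(-0.546301 - (-0.451444)) = 0.954449; f(t_2) = -0.019427
t_3 = 0.954449 - (-0.019427)·(0.954449 - 1.300000)/(-0.019427 - (-0.546301)) = 0.941708; f(t_3) = -0.001101

0.94171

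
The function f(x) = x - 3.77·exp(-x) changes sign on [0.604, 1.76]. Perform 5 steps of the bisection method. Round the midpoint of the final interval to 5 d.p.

f(0.604000) = -1.456760, f(1.760000) = 1.111391 (opposite signs)
step 1: m = 1.182000, f(m) = 0.025874 > 0 → root in [0.604000, 1.182000]
step 2: m = 0.893000, f(m) = -0.650535 < 0 → root in [0.893000, 1.182000]
step 3: m = 1.037500, f(m) = -0.298360 < 0 → root in [1.037500, 1.182000]
step 4: m = 1.109750, f(m) = -0.132998 < 0 → root in [1.109750, 1.182000]
step 5: m = 1.145875, f(m) = -0.052780 < 0 → root in [1.145875, 1.182000]
Midpoint of [1.145875, 1.182000] = 1.163937

1.16394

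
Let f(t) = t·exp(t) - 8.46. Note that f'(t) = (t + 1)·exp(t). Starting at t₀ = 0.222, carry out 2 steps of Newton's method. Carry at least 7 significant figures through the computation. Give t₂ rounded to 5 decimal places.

4.74181

t_0 = 0.222000: f = -8.182817, f' = 1.525754 → t_1 = 0.222000 - (-8.182817)/(1.525754) = 5.585129
t_1 = 5.585129: f = 1479.612388, f' = 1754.507114 → t_2 = 5.585129 - (1479.612388)/(1754.507114) = 4.741808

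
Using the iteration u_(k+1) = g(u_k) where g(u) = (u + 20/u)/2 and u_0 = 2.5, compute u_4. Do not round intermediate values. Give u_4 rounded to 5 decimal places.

4.47214

u_1 = g(2.500000) = 5.250000
u_2 = g(5.250000) = 4.529762
u_3 = g(4.529762) = 4.472503
u_4 = g(4.472503) = 4.472136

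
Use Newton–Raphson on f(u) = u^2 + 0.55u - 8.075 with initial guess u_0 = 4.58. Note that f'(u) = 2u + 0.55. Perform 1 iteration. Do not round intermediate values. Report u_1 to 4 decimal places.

2.9919

Newton update: u ← u − f(u)/f'(u).
u_0 = 4.580000: f = 15.420400, f' = 9.710000 → u_1 = 4.580000 - (15.420400)/(9.710000) = 2.991905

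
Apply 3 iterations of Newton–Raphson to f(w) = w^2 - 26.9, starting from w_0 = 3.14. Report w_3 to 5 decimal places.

5.18666

f'(w) = 2w
w_0 = 3.140000: f = -17.040400, f' = 6.280000 → w_1 = 3.140000 - (-17.040400)/(6.280000) = 5.853439
w_1 = 5.853439: f = 7.362754, f' = 11.706879 → w_2 = 5.853439 - (7.362754)/(11.706879) = 5.224514
w_2 = 5.224514: f = 0.395547, f' = 10.449028 → w_3 = 5.224514 - (0.395547)/(10.449028) = 5.186659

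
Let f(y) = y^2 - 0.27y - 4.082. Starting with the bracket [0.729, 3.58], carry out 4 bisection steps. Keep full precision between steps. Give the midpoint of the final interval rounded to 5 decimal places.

2.24359

f(0.729000) = -3.747389, f(3.580000) = 7.767800 (opposite signs)
step 1: m = 2.154500, f(m) = -0.021845 < 0 → root in [2.154500, 3.580000]
step 2: m = 2.867250, f(m) = 3.364965 > 0 → root in [2.154500, 2.867250]
step 3: m = 2.510875, f(m) = 1.544557 > 0 → root in [2.154500, 2.510875]
step 4: m = 2.332688, f(m) = 0.729605 > 0 → root in [2.154500, 2.332688]
Midpoint of [2.154500, 2.332688] = 2.243594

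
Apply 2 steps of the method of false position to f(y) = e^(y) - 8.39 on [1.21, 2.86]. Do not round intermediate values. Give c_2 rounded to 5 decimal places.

2.01705

f(1.210000) = -5.036515, f(2.860000) = 9.071527
step 1: c = 1.799043, f(c) = -2.346136 < 0 → new bracket [1.799043, 2.860000]
step 2: c = 2.017052, f(c) = -0.873865 < 0 → new bracket [2.017052, 2.860000]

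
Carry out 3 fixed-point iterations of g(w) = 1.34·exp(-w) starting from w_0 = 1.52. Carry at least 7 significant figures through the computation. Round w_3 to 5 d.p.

0.49316

w_1 = g(1.520000) = 0.293074
w_2 = g(0.293074) = 0.999596
w_3 = g(0.999596) = 0.493158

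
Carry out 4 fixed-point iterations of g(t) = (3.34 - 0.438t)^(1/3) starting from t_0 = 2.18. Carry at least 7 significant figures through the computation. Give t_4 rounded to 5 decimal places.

t_1 = g(2.180000) = 1.336101
t_2 = g(1.336101) = 1.401832
t_3 = g(1.401832) = 1.396932
t_4 = g(1.396932) = 1.397298

1.39730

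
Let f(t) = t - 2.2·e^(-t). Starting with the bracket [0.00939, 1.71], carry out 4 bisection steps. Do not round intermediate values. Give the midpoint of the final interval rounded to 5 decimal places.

f(0.009390) = -2.170049, f(1.710000) = 1.312095 (opposite signs)
step 1: m = 0.859695, f(m) = -0.071546 < 0 → root in [0.859695, 1.710000]
step 2: m = 1.284847, f(m) = 0.676123 > 0 → root in [0.859695, 1.284847]
step 3: m = 1.072271, f(m) = 0.319364 > 0 → root in [0.859695, 1.072271]
step 4: m = 0.965983, f(m) = 0.128644 > 0 → root in [0.859695, 0.965983]
Midpoint of [0.859695, 0.965983] = 0.912839

0.91284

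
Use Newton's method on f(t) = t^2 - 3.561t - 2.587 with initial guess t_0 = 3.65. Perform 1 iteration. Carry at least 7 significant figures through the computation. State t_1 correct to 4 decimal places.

f'(t) = 2t - 3.561
t_0 = 3.650000: f = -2.262150, f' = 3.739000 → t_1 = 3.650000 - (-2.262150)/(3.739000) = 4.255015

4.2550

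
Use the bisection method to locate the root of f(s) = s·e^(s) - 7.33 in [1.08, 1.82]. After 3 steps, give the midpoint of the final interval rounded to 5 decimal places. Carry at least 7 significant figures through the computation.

f(1.080000) = -4.149746, f(1.820000) = 3.902782 (opposite signs)
step 1: m = 1.450000, f(m) = -1.148484 < 0 → root in [1.450000, 1.820000]
step 2: m = 1.635000, f(m) = 1.056664 > 0 → root in [1.450000, 1.635000]
step 3: m = 1.542500, f(m) = -0.116859 < 0 → root in [1.542500, 1.635000]
Midpoint of [1.542500, 1.635000] = 1.588750

1.58875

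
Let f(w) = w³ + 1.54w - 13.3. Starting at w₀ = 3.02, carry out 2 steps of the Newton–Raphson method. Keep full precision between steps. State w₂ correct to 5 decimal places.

2.17031

f'(w) = 3w² + 1.54
w_0 = 3.020000: f = 18.894408, f' = 28.901200 → w_1 = 3.020000 - (18.894408)/(28.901200) = 2.366241
w_1 = 2.366241: f = 3.592830, f' = 18.337295 → w_2 = 2.366241 - (3.592830)/(18.337295) = 2.170311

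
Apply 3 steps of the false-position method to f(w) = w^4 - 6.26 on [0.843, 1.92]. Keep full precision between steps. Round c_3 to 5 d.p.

1.55962

f(0.843000) = -5.754978, f(1.920000) = 7.329545
step 1: c = 1.316698, f(c) = -3.254307 < 0 → new bracket [1.316698, 1.920000]
step 2: c = 1.502200, f(c) = -1.167730 < 0 → new bracket [1.502200, 1.920000]
step 3: c = 1.559616, f(c) = -0.343419 < 0 → new bracket [1.559616, 1.920000]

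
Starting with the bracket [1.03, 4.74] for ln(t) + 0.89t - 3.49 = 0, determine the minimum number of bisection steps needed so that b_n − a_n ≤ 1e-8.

29

Initial width b − a = 4.74 − 1.03 = 3.710000.
After n steps the width is (b−a)/2^n; need (b−a)/2^n ≤ 1e-8.
So n ≥ log₂(3.710000/1e-8) = log₂(371000000.0000) ≈ 28.4668.
Hence n = 29.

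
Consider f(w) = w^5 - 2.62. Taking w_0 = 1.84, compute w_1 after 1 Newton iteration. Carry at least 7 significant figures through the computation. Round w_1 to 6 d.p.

f'(w) = 5w^4
w_0 = 1.840000: f = 18.470609, f' = 57.311437 → w_1 = 1.840000 - (18.470609)/(57.311437) = 1.517715

1.517715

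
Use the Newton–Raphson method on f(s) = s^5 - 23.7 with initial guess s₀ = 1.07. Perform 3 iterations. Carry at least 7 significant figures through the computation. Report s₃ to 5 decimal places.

f'(s) = 5s⁴
s_0 = 1.070000: f = -22.297448, f' = 6.553980 → s_1 = 1.070000 - (-22.297448)/(6.553980) = 4.472123
s_1 = 4.472123: f = 1765.129082, f' = 1999.977371 → s_2 = 4.472123 - (1765.129082)/(1999.977371) = 3.589549
s_2 = 3.589549: f = 572.235554, f' = 830.098142 → s_3 = 3.589549 - (572.235554)/(830.098142) = 2.900190

2.90019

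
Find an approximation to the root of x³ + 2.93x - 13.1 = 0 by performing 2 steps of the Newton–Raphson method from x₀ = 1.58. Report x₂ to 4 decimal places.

1.9498

f'(x) = 3x² + 2.93
x_0 = 1.580000: f = -4.526288, f' = 10.419200 → x_1 = 1.580000 - (-4.526288)/(10.419200) = 2.014418
x_1 = 2.014418: f = 0.976511, f' = 15.103640 → x_2 = 2.014418 - (0.976511)/(15.103640) = 1.949764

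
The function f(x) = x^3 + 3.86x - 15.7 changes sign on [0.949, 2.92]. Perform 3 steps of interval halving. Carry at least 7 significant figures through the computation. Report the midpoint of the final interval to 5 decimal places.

2.05769

f(0.949000) = -11.182190, f(2.920000) = 20.468288 (opposite signs)
step 1: m = 1.934500, f(m) = -0.993370 < 0 → root in [1.934500, 2.920000]
step 2: m = 2.427250, f(m) = 7.969432 > 0 → root in [1.934500, 2.427250]
step 3: m = 2.180875, f(m) = 3.090890 > 0 → root in [1.934500, 2.180875]
Midpoint of [1.934500, 2.180875] = 2.057688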